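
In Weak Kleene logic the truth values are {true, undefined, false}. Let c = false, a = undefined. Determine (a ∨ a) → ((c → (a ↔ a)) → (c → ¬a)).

a ∨ a = undefined ∨ undefined = undefined
a ↔ a = undefined ↔ undefined = undefined
c → (a ↔ a) = false → undefined = undefined  [any arg is the third value ⇒ result is the third value]
¬a = ¬undefined = undefined
c → ¬a = false → undefined = undefined
(c → (a ↔ a)) → (c → ¬a) = undefined → undefined = undefined
(a ∨ a) → ((c → (a ↔ a)) → (c → ¬a)) = undefined → undefined = undefined

undefined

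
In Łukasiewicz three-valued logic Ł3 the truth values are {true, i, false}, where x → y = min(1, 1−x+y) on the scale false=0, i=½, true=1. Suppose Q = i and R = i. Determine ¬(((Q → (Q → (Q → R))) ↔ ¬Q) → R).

Q → R = i → i = true  [min(1, 1−½+½)]
Q → (Q → R) = i → true = true
Q → (Q → (Q → R)) = i → true = true
¬Q = ¬i = i
(Q → (Q → (Q → R))) ↔ ¬Q = true ↔ i = i
((Q → (Q → (Q → R))) ↔ ¬Q) → R = i → i = true
¬(((Q → (Q → (Q → R))) ↔ ¬Q) → R) = ¬true = false

false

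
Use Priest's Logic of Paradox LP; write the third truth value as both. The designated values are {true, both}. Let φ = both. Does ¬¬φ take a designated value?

Yes

¬φ = ¬both = both
¬¬φ = ¬both = both
both ∈ {true, both}.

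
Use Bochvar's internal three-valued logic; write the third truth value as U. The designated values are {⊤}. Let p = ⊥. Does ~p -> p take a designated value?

~p = ~⊥ = ⊤
~p -> p = ⊤ -> ⊥ = ⊥
⊥ ∉ {⊤}.

No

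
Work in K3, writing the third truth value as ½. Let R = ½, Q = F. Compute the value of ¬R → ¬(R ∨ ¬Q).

¬R = ¬½ = ½
¬Q = ¬F = T
R ∨ ¬Q = ½ ∨ T = T
¬(R ∨ ¬Q) = ¬T = F
¬R → ¬(R ∨ ¬Q) = ½ → F = ½  [¬½ ∨ F]

½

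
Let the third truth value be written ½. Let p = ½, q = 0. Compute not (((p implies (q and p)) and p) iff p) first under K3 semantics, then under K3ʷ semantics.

In K3: q and p = 0 and ½ = 0
p implies (q and p) = ½ implies 0 = ½  [not ½ or 0]
(p implies (q and p)) and p = ½ and ½ = ½
((p implies (q and p)) and p) iff p = ½ iff ½ = ½
not (((p implies (q and p)) and p) iff p) = not ½ = ½
In K3ʷ: q and p = 0 and ½ = ½
p implies (q and p) = ½ implies ½ = ½  [any arg is the third value ⇒ result is the third value]
(p implies (q and p)) and p = ½ and ½ = ½
((p implies (q and p)) and p) iff p = ½ iff ½ = ½
not (((p implies (q and p)) and p) iff p) = not ½ = ½

½; ½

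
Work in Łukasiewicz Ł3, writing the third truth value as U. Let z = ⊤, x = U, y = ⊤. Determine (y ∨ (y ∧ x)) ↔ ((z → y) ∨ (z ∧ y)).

⊤

y ∧ x = ⊤ ∧ U = U
y ∨ (y ∧ x) = ⊤ ∨ U = ⊤
z → y = ⊤ → ⊤ = ⊤
z ∧ y = ⊤ ∧ ⊤ = ⊤
(z → y) ∨ (z ∧ y) = ⊤ ∨ ⊤ = ⊤
(y ∨ (y ∧ x)) ↔ ((z → y) ∨ (z ∧ y)) = ⊤ ↔ ⊤ = ⊤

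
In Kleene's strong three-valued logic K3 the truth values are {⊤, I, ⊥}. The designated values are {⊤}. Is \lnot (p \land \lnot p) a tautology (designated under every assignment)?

Countermodel: p=I gives I, which is not designated.

No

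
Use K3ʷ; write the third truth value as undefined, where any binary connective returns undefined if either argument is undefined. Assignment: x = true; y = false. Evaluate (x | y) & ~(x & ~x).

true

x | y = true | false = true
~x = ~true = false
x & ~x = true & false = false
~(x & ~x) = ~false = true
(x | y) & ~(x & ~x) = true & true = true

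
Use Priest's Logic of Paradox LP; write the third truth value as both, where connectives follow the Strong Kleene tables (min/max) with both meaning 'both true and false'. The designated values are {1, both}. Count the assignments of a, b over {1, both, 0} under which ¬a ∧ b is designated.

4

Designated under: (a=both, b=1); (a=both, b=both); (a=0, b=1); (a=0, b=both).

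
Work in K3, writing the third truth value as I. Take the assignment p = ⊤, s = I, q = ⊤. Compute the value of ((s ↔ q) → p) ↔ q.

⊤

s ↔ q = I ↔ ⊤ = I
(s ↔ q) → p = I → ⊤ = ⊤  [¬I ∨ ⊤]
((s ↔ q) → p) ↔ q = ⊤ ↔ ⊤ = ⊤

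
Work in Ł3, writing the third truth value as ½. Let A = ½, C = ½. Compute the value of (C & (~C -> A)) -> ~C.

~C = ~½ = ½
~C -> A = ½ -> ½ = 1
C & (~C -> A) = ½ & 1 = ½
~C = ~½ = ½
(C & (~C -> A)) -> ~C = ½ -> ½ = 1

1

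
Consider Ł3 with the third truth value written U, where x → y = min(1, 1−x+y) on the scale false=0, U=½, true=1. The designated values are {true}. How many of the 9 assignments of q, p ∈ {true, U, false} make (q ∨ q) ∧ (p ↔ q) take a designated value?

Designated under: (q=true, p=true).

1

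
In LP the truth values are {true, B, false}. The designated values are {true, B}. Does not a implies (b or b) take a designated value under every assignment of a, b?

No

Countermodel: a=false, b=false gives false, which is not designated.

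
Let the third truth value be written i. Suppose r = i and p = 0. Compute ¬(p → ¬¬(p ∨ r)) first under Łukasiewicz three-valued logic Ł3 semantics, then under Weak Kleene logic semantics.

In Łukasiewicz three-valued logic Ł3: p ∨ r = 0 ∨ i = i
¬(p ∨ r) = ¬i = i
¬¬(p ∨ r) = ¬i = i
p → ¬¬(p ∨ r) = 0 → i = 1  [min(1, 1−0+½)]
¬(p → ¬¬(p ∨ r)) = ¬1 = 0
In Weak Kleene logic: p ∨ r = 0 ∨ i = i
¬(p ∨ r) = ¬i = i
¬¬(p ∨ r) = ¬i = i
p → ¬¬(p ∨ r) = 0 → i = i
¬(p → ¬¬(p ∨ r)) = ¬i = i
They differ because Łukasiewicz three-valued logic Ł3 and Weak Kleene logic treat i differently under the binary connectives.

0; i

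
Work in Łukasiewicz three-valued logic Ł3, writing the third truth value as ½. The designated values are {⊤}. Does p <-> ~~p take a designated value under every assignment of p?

Yes

Every assignment of p over {⊤, ½, ⊥} gives a value in {⊤}.
In particular, with p=½: p <-> ~~p = ⊤.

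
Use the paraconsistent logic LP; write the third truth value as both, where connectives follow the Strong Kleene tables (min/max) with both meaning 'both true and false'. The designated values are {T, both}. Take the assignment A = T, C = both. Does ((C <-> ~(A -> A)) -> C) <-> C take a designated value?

Yes

A -> A = T -> T = T
~(A -> A) = ~T = F
C <-> ~(A -> A) = both <-> F = both
(C <-> ~(A -> A)) -> C = both -> both = both  [~both | both]
((C <-> ~(A -> A)) -> C) <-> C = both <-> both = both
both ∈ {T, both}.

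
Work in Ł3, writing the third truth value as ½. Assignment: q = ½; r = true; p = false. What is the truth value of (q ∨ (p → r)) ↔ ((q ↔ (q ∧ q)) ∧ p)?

false

p → r = false → true = true
q ∨ (p → r) = ½ ∨ true = true
q ∧ q = ½ ∧ ½ = ½
q ↔ (q ∧ q) = ½ ↔ ½ = true  [1 − |½−½|]
(q ↔ (q ∧ q)) ∧ p = true ∧ false = false
(q ∨ (p → r)) ↔ ((q ↔ (q ∧ q)) ∧ p) = true ↔ false = false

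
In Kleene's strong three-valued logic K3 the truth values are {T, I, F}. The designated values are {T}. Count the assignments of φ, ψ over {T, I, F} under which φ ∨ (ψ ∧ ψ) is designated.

Of the 9 assignments, 5 give a value in {T}.

5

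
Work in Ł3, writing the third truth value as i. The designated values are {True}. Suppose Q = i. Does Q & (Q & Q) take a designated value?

Q & Q = i & i = i
Q & (Q & Q) = i & i = i
i ∉ {True}.

No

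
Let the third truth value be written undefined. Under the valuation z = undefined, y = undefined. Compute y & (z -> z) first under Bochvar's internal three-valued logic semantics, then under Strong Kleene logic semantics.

undefined; undefined

In Bochvar's internal three-valued logic: z -> z = undefined -> undefined = undefined  [any arg is the third value ⇒ result is the third value]
y & (z -> z) = undefined & undefined = undefined
In Strong Kleene logic: z -> z = undefined -> undefined = undefined  [~undefined | undefined]
y & (z -> z) = undefined & undefined = undefined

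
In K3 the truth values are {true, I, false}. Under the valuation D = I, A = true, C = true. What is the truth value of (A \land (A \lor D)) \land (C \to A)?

true

A \lor D = true \lor I = true
A \land (A \lor D) = true \land true = true
C \to A = true \to true = true
(A \land (A \lor D)) \land (C \to A) = true \land true = true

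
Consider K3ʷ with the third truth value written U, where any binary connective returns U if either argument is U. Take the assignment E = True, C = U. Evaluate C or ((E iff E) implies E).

U

E iff E = True iff True = True
(E iff E) implies E = True implies True = True
C or ((E iff E) implies E) = U or True = U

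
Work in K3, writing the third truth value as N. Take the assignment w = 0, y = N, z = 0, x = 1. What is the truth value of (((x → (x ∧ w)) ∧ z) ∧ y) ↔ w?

1

x ∧ w = 1 ∧ 0 = 0
x → (x ∧ w) = 1 → 0 = 0
(x → (x ∧ w)) ∧ z = 0 ∧ 0 = 0
((x → (x ∧ w)) ∧ z) ∧ y = 0 ∧ N = 0
(((x → (x ∧ w)) ∧ z) ∧ y) ↔ w = 0 ↔ 0 = 1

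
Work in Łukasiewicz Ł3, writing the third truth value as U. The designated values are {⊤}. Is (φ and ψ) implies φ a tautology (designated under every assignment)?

Every assignment of φ, ψ over {⊤, U, ⊥} gives a value in {⊤}.
In particular, with φ=U, ψ=U: (φ and ψ) implies φ = ⊤.

Yes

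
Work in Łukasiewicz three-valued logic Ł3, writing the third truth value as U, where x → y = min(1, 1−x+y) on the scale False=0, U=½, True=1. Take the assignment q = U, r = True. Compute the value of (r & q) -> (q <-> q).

r & q = True & U = U
q <-> q = U <-> U = True  [1 − |½−½|]
(r & q) -> (q <-> q) = U -> True = True

True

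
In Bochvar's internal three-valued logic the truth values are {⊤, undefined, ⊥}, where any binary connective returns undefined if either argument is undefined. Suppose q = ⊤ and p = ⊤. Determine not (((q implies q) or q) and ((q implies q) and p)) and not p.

⊥

q implies q = ⊤ implies ⊤ = ⊤
(q implies q) or q = ⊤ or ⊤ = ⊤
q implies q = ⊤ implies ⊤ = ⊤
(q implies q) and p = ⊤ and ⊤ = ⊤
((q implies q) or q) and ((q implies q) and p) = ⊤ and ⊤ = ⊤
not (((q implies q) or q) and ((q implies q) and p)) = not ⊤ = ⊥
not p = not ⊤ = ⊥
not (((q implies q) or q) and ((q implies q) and p)) and not p = ⊥ and ⊥ = ⊥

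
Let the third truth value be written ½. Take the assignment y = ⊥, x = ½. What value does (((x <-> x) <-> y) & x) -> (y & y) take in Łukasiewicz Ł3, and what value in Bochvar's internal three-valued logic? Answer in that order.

In Łukasiewicz Ł3: x <-> x = ½ <-> ½ = ⊤
(x <-> x) <-> y = ⊤ <-> ⊥ = ⊥
((x <-> x) <-> y) & x = ⊥ & ½ = ⊥
y & y = ⊥ & ⊥ = ⊥
(((x <-> x) <-> y) & x) -> (y & y) = ⊥ -> ⊥ = ⊤
In Bochvar's internal three-valued logic: x <-> x = ½ <-> ½ = ½
(x <-> x) <-> y = ½ <-> ⊥ = ½
((x <-> x) <-> y) & x = ½ & ½ = ½
y & y = ⊥ & ⊥ = ⊥
(((x <-> x) <-> y) & x) -> (y & y) = ½ -> ⊥ = ½  [any arg is the third value ⇒ result is the third value]
They differ because Łukasiewicz Ł3 and Bochvar's internal three-valued logic treat ½ differently under the binary connectives.

⊤; ½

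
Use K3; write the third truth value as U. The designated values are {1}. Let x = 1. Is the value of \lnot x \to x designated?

\lnot x = \lnot 1 = 0
\lnot x \to x = 0 \to 1 = 1
1 ∈ {1}.

Yes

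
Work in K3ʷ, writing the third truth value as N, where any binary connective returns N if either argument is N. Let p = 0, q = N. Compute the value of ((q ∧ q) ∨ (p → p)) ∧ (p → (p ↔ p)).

N

q ∧ q = N ∧ N = N
p → p = 0 → 0 = 1
(q ∧ q) ∨ (p → p) = N ∨ 1 = N
p ↔ p = 0 ↔ 0 = 1
p → (p ↔ p) = 0 → 1 = 1
((q ∧ q) ∨ (p → p)) ∧ (p → (p ↔ p)) = N ∧ 1 = N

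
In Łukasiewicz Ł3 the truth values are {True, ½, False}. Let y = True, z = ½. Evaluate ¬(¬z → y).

False

¬z = ¬½ = ½
¬z → y = ½ → True = True
¬(¬z → y) = ¬True = False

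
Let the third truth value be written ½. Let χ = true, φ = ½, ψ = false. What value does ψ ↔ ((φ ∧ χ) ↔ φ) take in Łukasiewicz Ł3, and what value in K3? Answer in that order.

false; ½

In Łukasiewicz Ł3: φ ∧ χ = ½ ∧ true = ½
(φ ∧ χ) ↔ φ = ½ ↔ ½ = true
ψ ↔ ((φ ∧ χ) ↔ φ) = false ↔ true = false
In K3: φ ∧ χ = ½ ∧ true = ½
(φ ∧ χ) ↔ φ = ½ ↔ ½ = ½
ψ ↔ ((φ ∧ χ) ↔ φ) = false ↔ ½ = ½
They differ because Łukasiewicz Ł3 and K3 treat ½ differently under implication.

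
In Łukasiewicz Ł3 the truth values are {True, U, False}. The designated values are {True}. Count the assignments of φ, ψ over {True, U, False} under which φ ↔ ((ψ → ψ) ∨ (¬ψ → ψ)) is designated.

3

Designated under: (φ=True, ψ=True); (φ=True, ψ=U); (φ=True, ψ=False).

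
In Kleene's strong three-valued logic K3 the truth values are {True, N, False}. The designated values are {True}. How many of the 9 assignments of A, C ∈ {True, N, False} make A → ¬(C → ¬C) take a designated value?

Of the 9 assignments, 5 give a value in {True}.

5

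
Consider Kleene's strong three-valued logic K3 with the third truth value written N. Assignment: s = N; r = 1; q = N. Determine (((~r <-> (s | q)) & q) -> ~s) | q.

N

~r = ~1 = 0
s | q = N | N = N
~r <-> (s | q) = 0 <-> N = N
(~r <-> (s | q)) & q = N & N = N
~s = ~N = N
((~r <-> (s | q)) & q) -> ~s = N -> N = N  [~N | N]
(((~r <-> (s | q)) & q) -> ~s) | q = N | N = N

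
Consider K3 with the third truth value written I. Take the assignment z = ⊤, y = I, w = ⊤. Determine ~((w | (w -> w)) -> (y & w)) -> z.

w -> w = ⊤ -> ⊤ = ⊤
w | (w -> w) = ⊤ | ⊤ = ⊤
y & w = I & ⊤ = I
(w | (w -> w)) -> (y & w) = ⊤ -> I = I  [~⊤ | I]
~((w | (w -> w)) -> (y & w)) = ~I = I
~((w | (w -> w)) -> (y & w)) -> z = I -> ⊤ = ⊤

⊤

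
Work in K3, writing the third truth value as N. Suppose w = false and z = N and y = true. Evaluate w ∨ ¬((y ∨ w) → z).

y ∨ w = true ∨ false = true
(y ∨ w) → z = true → N = N  [¬true ∨ N]
¬((y ∨ w) → z) = ¬N = N
w ∨ ¬((y ∨ w) → z) = false ∨ N = N

N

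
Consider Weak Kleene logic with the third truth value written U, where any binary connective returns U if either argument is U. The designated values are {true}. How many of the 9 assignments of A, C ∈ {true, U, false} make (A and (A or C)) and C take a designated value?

1

Designated under: (A=true, C=true).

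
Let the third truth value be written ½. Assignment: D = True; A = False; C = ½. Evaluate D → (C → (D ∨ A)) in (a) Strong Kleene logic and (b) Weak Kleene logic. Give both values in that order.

True; ½

In Strong Kleene logic: D ∨ A = True ∨ False = True
C → (D ∨ A) = ½ → True = True  [¬½ ∨ True]
D → (C → (D ∨ A)) = True → True = True
In Weak Kleene logic: D ∨ A = True ∨ False = True
C → (D ∨ A) = ½ → True = ½  [any arg is the third value ⇒ result is the third value]
D → (C → (D ∨ A)) = True → ½ = ½
They differ because Strong Kleene logic and Weak Kleene logic treat ½ differently under the binary connectives.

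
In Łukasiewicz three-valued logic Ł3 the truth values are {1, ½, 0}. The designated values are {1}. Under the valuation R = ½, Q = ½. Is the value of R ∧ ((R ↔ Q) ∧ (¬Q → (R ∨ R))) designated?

R ↔ Q = ½ ↔ ½ = 1  [1 − |½−½|]
¬Q = ¬½ = ½
R ∨ R = ½ ∨ ½ = ½
¬Q → (R ∨ R) = ½ → ½ = 1
(R ↔ Q) ∧ (¬Q → (R ∨ R)) = 1 ∧ 1 = 1
R ∧ ((R ↔ Q) ∧ (¬Q → (R ∨ R))) = ½ ∧ 1 = ½
½ ∉ {1}.

No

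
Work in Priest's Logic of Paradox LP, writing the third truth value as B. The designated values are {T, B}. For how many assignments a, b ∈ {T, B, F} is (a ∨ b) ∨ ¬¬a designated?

Of the 9 assignments, 8 give a value in {T, B}.

8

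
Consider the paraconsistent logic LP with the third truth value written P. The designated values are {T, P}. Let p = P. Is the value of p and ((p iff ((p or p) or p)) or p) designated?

p or p = P or P = P
(p or p) or p = P or P = P
p iff ((p or p) or p) = P iff P = P
(p iff ((p or p) or p)) or p = P or P = P
p and ((p iff ((p or p) or p)) or p) = P and P = P
P ∈ {T, P}.

Yes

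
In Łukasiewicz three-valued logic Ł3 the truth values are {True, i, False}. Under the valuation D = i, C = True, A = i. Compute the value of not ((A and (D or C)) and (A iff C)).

D or C = i or True = True
A and (D or C) = i and True = i
A iff C = i iff True = i  [1 − |½−1|]
(A and (D or C)) and (A iff C) = i and i = i
not ((A and (D or C)) and (A iff C)) = not i = i

i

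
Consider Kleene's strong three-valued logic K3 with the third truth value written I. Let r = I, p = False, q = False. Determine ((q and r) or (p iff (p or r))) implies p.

q and r = False and I = False
p or r = False or I = I
p iff (p or r) = False iff I = I
(q and r) or (p iff (p or r)) = False or I = I
((q and r) or (p iff (p or r))) implies p = I implies False = I

I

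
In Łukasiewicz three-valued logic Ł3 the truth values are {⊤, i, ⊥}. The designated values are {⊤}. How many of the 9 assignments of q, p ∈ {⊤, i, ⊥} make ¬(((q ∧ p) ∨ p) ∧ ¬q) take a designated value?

5

Of the 9 assignments, 5 give a value in {⊤}.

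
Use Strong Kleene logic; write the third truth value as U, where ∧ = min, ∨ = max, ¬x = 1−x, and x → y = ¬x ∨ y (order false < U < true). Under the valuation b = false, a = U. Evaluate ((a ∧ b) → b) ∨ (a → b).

true

a ∧ b = U ∧ false = false
(a ∧ b) → b = false → false = true
a → b = U → false = U  [¬U ∨ false]
((a ∧ b) → b) ∨ (a → b) = true ∨ U = true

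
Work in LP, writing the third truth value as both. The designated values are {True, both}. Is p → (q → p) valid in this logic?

Every assignment of p, q over {True, both, False} gives a value in {True, both}.
In particular, with p=both, q=both: p → (q → p) = both.

Yes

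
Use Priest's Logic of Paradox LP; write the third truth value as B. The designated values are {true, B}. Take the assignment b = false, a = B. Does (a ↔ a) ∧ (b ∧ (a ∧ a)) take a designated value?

a ↔ a = B ↔ B = B
a ∧ a = B ∧ B = B
b ∧ (a ∧ a) = false ∧ B = false
(a ↔ a) ∧ (b ∧ (a ∧ a)) = B ∧ false = false
false ∉ {true, B}.

No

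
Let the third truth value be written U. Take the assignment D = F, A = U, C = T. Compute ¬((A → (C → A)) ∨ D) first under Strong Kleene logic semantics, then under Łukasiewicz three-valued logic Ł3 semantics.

In Strong Kleene logic: C → A = T → U = U  [¬T ∨ U]
A → (C → A) = U → U = U
(A → (C → A)) ∨ D = U ∨ F = U
¬((A → (C → A)) ∨ D) = ¬U = U
In Łukasiewicz three-valued logic Ł3: C → A = T → U = U  [min(1, 1−1+½)]
A → (C → A) = U → U = T
(A → (C → A)) ∨ D = T ∨ F = T
¬((A → (C → A)) ∨ D) = ¬T = F
They differ because Strong Kleene logic and Łukasiewicz three-valued logic Ł3 treat U differently under implication.

U; F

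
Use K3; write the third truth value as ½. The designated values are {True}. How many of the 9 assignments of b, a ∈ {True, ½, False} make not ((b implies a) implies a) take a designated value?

Designated under: (b=False, a=False).

1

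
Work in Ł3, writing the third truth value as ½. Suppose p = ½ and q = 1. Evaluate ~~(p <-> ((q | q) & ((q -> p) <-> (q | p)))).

q | q = 1 | 1 = 1
q -> p = 1 -> ½ = ½
q | p = 1 | ½ = 1
(q -> p) <-> (q | p) = ½ <-> 1 = ½
(q | q) & ((q -> p) <-> (q | p)) = 1 & ½ = ½
p <-> ((q | q) & ((q -> p) <-> (q | p))) = ½ <-> ½ = 1
~(p <-> ((q | q) & ((q -> p) <-> (q | p)))) = ~1 = 0
~~(p <-> ((q | q) & ((q -> p) <-> (q | p)))) = ~0 = 1

1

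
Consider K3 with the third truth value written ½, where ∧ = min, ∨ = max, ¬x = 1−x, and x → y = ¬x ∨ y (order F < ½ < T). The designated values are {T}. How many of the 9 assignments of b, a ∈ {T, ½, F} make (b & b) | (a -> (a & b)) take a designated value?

5

Of the 9 assignments, 5 give a value in {T}.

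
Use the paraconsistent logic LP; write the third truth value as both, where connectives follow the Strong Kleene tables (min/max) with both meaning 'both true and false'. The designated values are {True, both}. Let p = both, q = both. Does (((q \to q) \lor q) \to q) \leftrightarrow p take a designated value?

Yes

q \to q = both \to both = both
(q \to q) \lor q = both \lor both = both
((q \to q) \lor q) \to q = both \to both = both
(((q \to q) \lor q) \to q) \leftrightarrow p = both \leftrightarrow both = both
both ∈ {True, both}.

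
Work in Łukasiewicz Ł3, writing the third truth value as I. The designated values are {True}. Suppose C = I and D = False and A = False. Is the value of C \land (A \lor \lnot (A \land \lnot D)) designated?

No

\lnot D = \lnot False = True
A \land \lnot D = False \land True = False
\lnot (A \land \lnot D) = \lnot False = True
A \lor \lnot (A \land \lnot D) = False \lor True = True
C \land (A \lor \lnot (A \land \lnot D)) = I \land True = I
I ∉ {True}.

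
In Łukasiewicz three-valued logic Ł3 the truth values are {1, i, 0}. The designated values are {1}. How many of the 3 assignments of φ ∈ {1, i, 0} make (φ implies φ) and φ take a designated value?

φ=1: 1 ✓
φ=i: i ·
φ=0: 0 ·

1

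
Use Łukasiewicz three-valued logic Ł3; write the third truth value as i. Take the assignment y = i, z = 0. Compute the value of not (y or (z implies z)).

0

z implies z = 0 implies 0 = 1
y or (z implies z) = i or 1 = 1
not (y or (z implies z)) = not 1 = 0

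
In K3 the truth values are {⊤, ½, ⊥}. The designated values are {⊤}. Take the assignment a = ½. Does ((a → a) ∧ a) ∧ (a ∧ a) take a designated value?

No

a → a = ½ → ½ = ½  [¬½ ∨ ½]
(a → a) ∧ a = ½ ∧ ½ = ½
a ∧ a = ½ ∧ ½ = ½
((a → a) ∧ a) ∧ (a ∧ a) = ½ ∧ ½ = ½
½ ∉ {⊤}.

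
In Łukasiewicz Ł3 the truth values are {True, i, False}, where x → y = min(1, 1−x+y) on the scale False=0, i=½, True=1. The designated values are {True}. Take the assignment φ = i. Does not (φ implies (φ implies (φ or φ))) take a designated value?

No

φ or φ = i or i = i
φ implies (φ or φ) = i implies i = True  [min(1, 1−½+½)]
φ implies (φ implies (φ or φ)) = i implies True = True
not (φ implies (φ implies (φ or φ))) = not True = False
False ∉ {True}.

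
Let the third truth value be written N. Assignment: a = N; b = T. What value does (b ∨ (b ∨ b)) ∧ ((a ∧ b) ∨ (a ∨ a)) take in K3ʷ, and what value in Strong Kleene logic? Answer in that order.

N; N

In K3ʷ: b ∨ b = T ∨ T = T
b ∨ (b ∨ b) = T ∨ T = T
a ∧ b = N ∧ T = N
a ∨ a = N ∨ N = N
(a ∧ b) ∨ (a ∨ a) = N ∨ N = N
(b ∨ (b ∨ b)) ∧ ((a ∧ b) ∨ (a ∨ a)) = T ∧ N = N
In Strong Kleene logic: b ∨ b = T ∨ T = T
b ∨ (b ∨ b) = T ∨ T = T
a ∧ b = N ∧ T = N
a ∨ a = N ∨ N = N
(a ∧ b) ∨ (a ∨ a) = N ∨ N = N
(b ∨ (b ∨ b)) ∧ ((a ∧ b) ∨ (a ∨ a)) = T ∧ N = N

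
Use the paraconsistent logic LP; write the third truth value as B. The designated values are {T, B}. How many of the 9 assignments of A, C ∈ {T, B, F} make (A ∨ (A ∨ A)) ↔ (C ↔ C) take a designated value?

Of the 9 assignments, 7 give a value in {T, B}.

7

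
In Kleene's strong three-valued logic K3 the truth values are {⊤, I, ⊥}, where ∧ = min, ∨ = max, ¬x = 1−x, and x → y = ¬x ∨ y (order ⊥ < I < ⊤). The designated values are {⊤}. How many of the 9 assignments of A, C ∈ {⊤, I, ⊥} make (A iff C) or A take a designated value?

4

Designated under: (A=⊤, C=⊤); (A=⊤, C=I); (A=⊤, C=⊥); (A=⊥, C=⊥).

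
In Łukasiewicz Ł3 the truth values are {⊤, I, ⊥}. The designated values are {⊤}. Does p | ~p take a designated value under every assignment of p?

No

Countermodel: p=I gives I, which is not designated.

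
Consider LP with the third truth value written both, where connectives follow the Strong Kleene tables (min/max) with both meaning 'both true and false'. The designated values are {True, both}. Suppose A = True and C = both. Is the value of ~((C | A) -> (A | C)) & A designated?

C | A = both | True = True
A | C = True | both = True
(C | A) -> (A | C) = True -> True = True
~((C | A) -> (A | C)) = ~True = False
~((C | A) -> (A | C)) & A = False & True = False
False ∉ {True, both}.

No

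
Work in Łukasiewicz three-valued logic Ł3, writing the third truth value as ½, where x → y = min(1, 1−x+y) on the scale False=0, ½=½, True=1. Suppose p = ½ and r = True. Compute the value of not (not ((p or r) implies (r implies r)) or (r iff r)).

p or r = ½ or True = True
r implies r = True implies True = True
(p or r) implies (r implies r) = True implies True = True
not ((p or r) implies (r implies r)) = not True = False
r iff r = True iff True = True
not ((p or r) implies (r implies r)) or (r iff r) = False or True = True
not (not ((p or r) implies (r implies r)) or (r iff r)) = not True = False

False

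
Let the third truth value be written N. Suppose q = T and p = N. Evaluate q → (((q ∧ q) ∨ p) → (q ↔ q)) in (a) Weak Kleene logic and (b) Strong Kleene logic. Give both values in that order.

In Weak Kleene logic: q ∧ q = T ∧ T = T
(q ∧ q) ∨ p = T ∨ N = N
q ↔ q = T ↔ T = T
((q ∧ q) ∨ p) → (q ↔ q) = N → T = N  [any arg is the third value ⇒ result is the third value]
q → (((q ∧ q) ∨ p) → (q ↔ q)) = T → N = N
In Strong Kleene logic: q ∧ q = T ∧ T = T
(q ∧ q) ∨ p = T ∨ N = T
q ↔ q = T ↔ T = T
((q ∧ q) ∨ p) → (q ↔ q) = T → T = T
q → (((q ∧ q) ∨ p) → (q ↔ q)) = T → T = T
They differ because Weak Kleene logic and Strong Kleene logic treat N differently under the binary connectives.

N; T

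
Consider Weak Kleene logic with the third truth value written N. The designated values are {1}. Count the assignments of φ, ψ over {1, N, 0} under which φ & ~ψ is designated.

Designated under: (φ=1, ψ=0).

1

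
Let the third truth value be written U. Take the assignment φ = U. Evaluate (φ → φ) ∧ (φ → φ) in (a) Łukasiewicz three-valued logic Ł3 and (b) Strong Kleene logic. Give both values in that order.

true; U

In Łukasiewicz three-valued logic Ł3: φ → φ = U → U = true  [min(1, 1−½+½)]
φ → φ = U → U = true
(φ → φ) ∧ (φ → φ) = true ∧ true = true
In Strong Kleene logic: φ → φ = U → U = U
φ → φ = U → U = U
(φ → φ) ∧ (φ → φ) = U ∧ U = U
They differ because Łukasiewicz three-valued logic Ł3 and Strong Kleene logic treat U differently under implication.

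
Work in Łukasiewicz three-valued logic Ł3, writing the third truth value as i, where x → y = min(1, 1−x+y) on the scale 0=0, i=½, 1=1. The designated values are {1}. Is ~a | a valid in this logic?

Countermodel: a=i gives i, which is not designated.

No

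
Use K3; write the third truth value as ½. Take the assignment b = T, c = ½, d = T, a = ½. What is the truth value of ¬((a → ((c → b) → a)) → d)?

F

c → b = ½ → T = T  [¬½ ∨ T]
(c → b) → a = T → ½ = ½
a → ((c → b) → a) = ½ → ½ = ½
(a → ((c → b) → a)) → d = ½ → T = T
¬((a → ((c → b) → a)) → d) = ¬T = F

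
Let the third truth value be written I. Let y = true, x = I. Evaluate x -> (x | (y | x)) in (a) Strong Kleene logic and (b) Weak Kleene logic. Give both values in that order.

In Strong Kleene logic: y | x = true | I = true
x | (y | x) = I | true = true
x -> (x | (y | x)) = I -> true = true
In Weak Kleene logic: y | x = true | I = I
x | (y | x) = I | I = I
x -> (x | (y | x)) = I -> I = I  [any arg is the third value ⇒ result is the third value]
They differ because Strong Kleene logic and Weak Kleene logic treat I differently under the binary connectives.

true; I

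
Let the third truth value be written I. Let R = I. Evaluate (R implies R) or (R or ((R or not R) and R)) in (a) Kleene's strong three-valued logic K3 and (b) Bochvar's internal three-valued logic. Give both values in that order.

I; I

In Kleene's strong three-valued logic K3: R implies R = I implies I = I  [not I or I]
not R = not I = I
R or not R = I or I = I
(R or not R) and R = I and I = I
R or ((R or not R) and R) = I or I = I
(R implies R) or (R or ((R or not R) and R)) = I or I = I
In Bochvar's internal three-valued logic: R implies R = I implies I = I
not R = not I = I
R or not R = I or I = I
(R or not R) and R = I and I = I
R or ((R or not R) and R) = I or I = I
(R implies R) or (R or ((R or not R) and R)) = I or I = I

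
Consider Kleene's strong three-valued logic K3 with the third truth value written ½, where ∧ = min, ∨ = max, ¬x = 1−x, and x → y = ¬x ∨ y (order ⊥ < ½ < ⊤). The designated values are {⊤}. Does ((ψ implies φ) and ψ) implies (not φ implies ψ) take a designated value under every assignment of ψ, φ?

Countermodel: ψ=½, φ=½ gives ½, which is not designated.

No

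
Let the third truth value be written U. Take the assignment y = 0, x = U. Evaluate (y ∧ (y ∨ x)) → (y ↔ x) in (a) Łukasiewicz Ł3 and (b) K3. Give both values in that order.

In Łukasiewicz Ł3: y ∨ x = 0 ∨ U = U
y ∧ (y ∨ x) = 0 ∧ U = 0
y ↔ x = 0 ↔ U = U  [1 − |0−½|]
(y ∧ (y ∨ x)) → (y ↔ x) = 0 → U = 1
In K3: y ∨ x = 0 ∨ U = U
y ∧ (y ∨ x) = 0 ∧ U = 0
y ↔ x = 0 ↔ U = U
(y ∧ (y ∨ x)) → (y ↔ x) = 0 → U = 1  [¬0 ∨ U]

1; 1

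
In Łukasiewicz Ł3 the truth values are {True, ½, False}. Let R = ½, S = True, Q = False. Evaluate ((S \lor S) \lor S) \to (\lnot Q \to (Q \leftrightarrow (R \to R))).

False

S \lor S = True \lor True = True
(S \lor S) \lor S = True \lor True = True
\lnot Q = \lnot False = True
R \to R = ½ \to ½ = True  [min(1, 1−½+½)]
Q \leftrightarrow (R \to R) = False \leftrightarrow True = False
\lnot Q \to (Q \leftrightarrow (R \to R)) = True \to False = False
((S \lor S) \lor S) \to (\lnot Q \to (Q \leftrightarrow (R \to R))) = True \to False = False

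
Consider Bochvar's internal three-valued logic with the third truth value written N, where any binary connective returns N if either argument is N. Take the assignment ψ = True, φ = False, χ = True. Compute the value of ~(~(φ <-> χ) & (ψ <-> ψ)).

False

φ <-> χ = False <-> True = False
~(φ <-> χ) = ~False = True
ψ <-> ψ = True <-> True = True
~(φ <-> χ) & (ψ <-> ψ) = True & True = True
~(~(φ <-> χ) & (ψ <-> ψ)) = ~True = False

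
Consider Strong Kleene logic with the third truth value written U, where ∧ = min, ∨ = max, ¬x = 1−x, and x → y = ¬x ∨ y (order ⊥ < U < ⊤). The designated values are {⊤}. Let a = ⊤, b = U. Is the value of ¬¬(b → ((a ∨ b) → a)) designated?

Yes

a ∨ b = ⊤ ∨ U = ⊤
(a ∨ b) → a = ⊤ → ⊤ = ⊤
b → ((a ∨ b) → a) = U → ⊤ = ⊤
¬(b → ((a ∨ b) → a)) = ¬⊤ = ⊥
¬¬(b → ((a ∨ b) → a)) = ¬⊥ = ⊤
⊤ ∈ {⊤}.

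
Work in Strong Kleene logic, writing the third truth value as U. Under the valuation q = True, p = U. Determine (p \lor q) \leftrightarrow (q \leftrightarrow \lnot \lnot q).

p \lor q = U \lor True = True
\lnot q = \lnot True = False
\lnot \lnot q = \lnot False = True
q \leftrightarrow \lnot \lnot q = True \leftrightarrow True = True
(p \lor q) \leftrightarrow (q \leftrightarrow \lnot \lnot q) = True \leftrightarrow True = True

True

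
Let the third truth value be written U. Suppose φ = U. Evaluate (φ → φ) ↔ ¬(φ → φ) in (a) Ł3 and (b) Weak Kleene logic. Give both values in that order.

In Ł3: φ → φ = U → U = ⊤  [min(1, 1−½+½)]
φ → φ = U → U = ⊤
¬(φ → φ) = ¬⊤ = ⊥
(φ → φ) ↔ ¬(φ → φ) = ⊤ ↔ ⊥ = ⊥
In Weak Kleene logic: φ → φ = U → U = U  [any arg is the third value ⇒ result is the third value]
φ → φ = U → U = U
¬(φ → φ) = ¬U = U
(φ → φ) ↔ ¬(φ → φ) = U ↔ U = U
They differ because Ł3 and Weak Kleene logic treat U differently under the binary connectives.

⊥; U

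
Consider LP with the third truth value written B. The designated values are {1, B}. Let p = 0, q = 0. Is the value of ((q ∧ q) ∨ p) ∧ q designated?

No

q ∧ q = 0 ∧ 0 = 0
(q ∧ q) ∨ p = 0 ∨ 0 = 0
((q ∧ q) ∨ p) ∧ q = 0 ∧ 0 = 0
0 ∉ {1, B}.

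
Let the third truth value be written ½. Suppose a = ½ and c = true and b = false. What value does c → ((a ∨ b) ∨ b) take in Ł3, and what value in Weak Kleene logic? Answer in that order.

In Ł3: a ∨ b = ½ ∨ false = ½
(a ∨ b) ∨ b = ½ ∨ false = ½
c → ((a ∨ b) ∨ b) = true → ½ = ½  [min(1, 1−1+½)]
In Weak Kleene logic: a ∨ b = ½ ∨ false = ½
(a ∨ b) ∨ b = ½ ∨ false = ½
c → ((a ∨ b) ∨ b) = true → ½ = ½  [any arg is the third value ⇒ result is the third value]

½; ½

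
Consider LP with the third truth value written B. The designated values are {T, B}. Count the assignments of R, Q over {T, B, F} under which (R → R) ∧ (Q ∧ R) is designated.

Designated under: (R=T, Q=T); (R=T, Q=B); (R=B, Q=T); (R=B, Q=B).

4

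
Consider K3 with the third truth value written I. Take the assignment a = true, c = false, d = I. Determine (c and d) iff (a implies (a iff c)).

c and d = false and I = false
a iff c = true iff false = false
a implies (a iff c) = true implies false = false
(c and d) iff (a implies (a iff c)) = false iff false = true

true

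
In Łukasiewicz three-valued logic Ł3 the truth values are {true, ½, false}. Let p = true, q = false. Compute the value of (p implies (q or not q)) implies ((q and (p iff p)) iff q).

not q = not false = true
q or not q = false or true = true
p implies (q or not q) = true implies true = true
p iff p = true iff true = true
q and (p iff p) = false and true = false
(q and (p iff p)) iff q = false iff false = true
(p implies (q or not q)) implies ((q and (p iff p)) iff q) = true implies true = true

true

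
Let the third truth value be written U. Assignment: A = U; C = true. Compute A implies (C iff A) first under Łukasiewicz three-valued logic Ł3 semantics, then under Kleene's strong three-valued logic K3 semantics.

true; U

In Łukasiewicz three-valued logic Ł3: C iff A = true iff U = U  [1 − |1−½|]
A implies (C iff A) = U implies U = true
In Kleene's strong three-valued logic K3: C iff A = true iff U = U
A implies (C iff A) = U implies U = U
They differ because Łukasiewicz three-valued logic Ł3 and Kleene's strong three-valued logic K3 treat U differently under implication.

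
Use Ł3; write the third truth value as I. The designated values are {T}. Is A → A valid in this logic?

Every assignment of A over {T, I, F} gives a value in {T}.
In particular, with A=I: A → A = T.

Yes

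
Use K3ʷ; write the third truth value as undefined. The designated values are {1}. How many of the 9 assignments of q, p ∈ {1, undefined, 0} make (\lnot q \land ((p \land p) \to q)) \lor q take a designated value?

3

Designated under: (q=1, p=1); (q=1, p=0); (q=0, p=0).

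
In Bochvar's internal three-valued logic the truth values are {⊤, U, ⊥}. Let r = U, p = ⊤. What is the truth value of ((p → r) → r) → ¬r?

U

p → r = ⊤ → U = U
(p → r) → r = U → U = U
¬r = ¬U = U
((p → r) → r) → ¬r = U → U = U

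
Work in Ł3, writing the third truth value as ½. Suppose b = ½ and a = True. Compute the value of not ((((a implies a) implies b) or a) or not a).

False

a implies a = True implies True = True
(a implies a) implies b = True implies ½ = ½  [min(1, 1−1+½)]
((a implies a) implies b) or a = ½ or True = True
not a = not True = False
(((a implies a) implies b) or a) or not a = True or False = True
not ((((a implies a) implies b) or a) or not a) = not True = False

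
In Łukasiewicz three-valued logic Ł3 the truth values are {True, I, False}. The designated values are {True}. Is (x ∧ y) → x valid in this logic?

Yes

Every assignment of x, y over {True, I, False} gives a value in {True}.
In particular, with x=I, y=I: (x ∧ y) → x = True.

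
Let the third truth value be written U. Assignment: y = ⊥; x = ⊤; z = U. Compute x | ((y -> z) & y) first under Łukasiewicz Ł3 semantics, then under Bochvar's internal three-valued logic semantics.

In Łukasiewicz Ł3: y -> z = ⊥ -> U = ⊤  [min(1, 1−0+½)]
(y -> z) & y = ⊤ & ⊥ = ⊥
x | ((y -> z) & y) = ⊤ | ⊥ = ⊤
In Bochvar's internal three-valued logic: y -> z = ⊥ -> U = U
(y -> z) & y = U & ⊥ = U
x | ((y -> z) & y) = ⊤ | U = U
They differ because Łukasiewicz Ł3 and Bochvar's internal three-valued logic treat U differently under the binary connectives.

⊤; U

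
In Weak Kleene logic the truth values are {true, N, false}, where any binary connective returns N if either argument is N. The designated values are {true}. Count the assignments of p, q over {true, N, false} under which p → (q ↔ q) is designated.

Designated under: (p=true, q=true); (p=true, q=false); (p=false, q=true); (p=false, q=false).

4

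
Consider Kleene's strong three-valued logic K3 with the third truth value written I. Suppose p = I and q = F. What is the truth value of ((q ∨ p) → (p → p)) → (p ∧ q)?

q ∨ p = F ∨ I = I
p → p = I → I = I  [¬I ∨ I]
(q ∨ p) → (p → p) = I → I = I
p ∧ q = I ∧ F = F
((q ∨ p) → (p → p)) → (p ∧ q) = I → F = I

I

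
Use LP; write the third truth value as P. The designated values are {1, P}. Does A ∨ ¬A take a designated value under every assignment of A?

Yes

Every assignment of A over {1, P, 0} gives a value in {1, P}.
In particular, with A=P: A ∨ ¬A = P.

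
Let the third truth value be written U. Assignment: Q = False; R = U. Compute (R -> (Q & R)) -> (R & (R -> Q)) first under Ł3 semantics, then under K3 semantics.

In Ł3: Q & R = False & U = False
R -> (Q & R) = U -> False = U  [min(1, 1−½+0)]
R -> Q = U -> False = U
R & (R -> Q) = U & U = U
(R -> (Q & R)) -> (R & (R -> Q)) = U -> U = True
In K3: Q & R = False & U = False
R -> (Q & R) = U -> False = U
R -> Q = U -> False = U
R & (R -> Q) = U & U = U
(R -> (Q & R)) -> (R & (R -> Q)) = U -> U = U
They differ because Ł3 and K3 treat U differently under implication.

True; U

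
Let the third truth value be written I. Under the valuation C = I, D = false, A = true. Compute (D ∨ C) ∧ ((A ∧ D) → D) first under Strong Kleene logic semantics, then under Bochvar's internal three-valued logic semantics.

In Strong Kleene logic: D ∨ C = false ∨ I = I
A ∧ D = true ∧ false = false
(A ∧ D) → D = false → false = true
(D ∨ C) ∧ ((A ∧ D) → D) = I ∧ true = I
In Bochvar's internal three-valued logic: D ∨ C = false ∨ I = I
A ∧ D = true ∧ false = false
(A ∧ D) → D = false → false = true
(D ∨ C) ∧ ((A ∧ D) → D) = I ∧ true = I

I; I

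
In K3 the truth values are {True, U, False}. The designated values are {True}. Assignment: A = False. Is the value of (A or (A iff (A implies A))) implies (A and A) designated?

A implies A = False implies False = True
A iff (A implies A) = False iff True = False
A or (A iff (A implies A)) = False or False = False
A and A = False and False = False
(A or (A iff (A implies A))) implies (A and A) = False implies False = True
True ∈ {True}.

Yes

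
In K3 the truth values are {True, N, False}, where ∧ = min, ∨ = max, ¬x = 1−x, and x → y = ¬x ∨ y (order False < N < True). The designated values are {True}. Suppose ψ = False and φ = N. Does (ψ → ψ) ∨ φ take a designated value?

ψ → ψ = False → False = True
(ψ → ψ) ∨ φ = True ∨ N = True
True ∈ {True}.

Yes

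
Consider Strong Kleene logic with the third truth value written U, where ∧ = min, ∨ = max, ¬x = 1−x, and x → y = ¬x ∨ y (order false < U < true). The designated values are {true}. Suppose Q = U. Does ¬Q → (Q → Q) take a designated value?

¬Q = ¬U = U
Q → Q = U → U = U  [¬U ∨ U]
¬Q → (Q → Q) = U → U = U
U ∉ {true}.

No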